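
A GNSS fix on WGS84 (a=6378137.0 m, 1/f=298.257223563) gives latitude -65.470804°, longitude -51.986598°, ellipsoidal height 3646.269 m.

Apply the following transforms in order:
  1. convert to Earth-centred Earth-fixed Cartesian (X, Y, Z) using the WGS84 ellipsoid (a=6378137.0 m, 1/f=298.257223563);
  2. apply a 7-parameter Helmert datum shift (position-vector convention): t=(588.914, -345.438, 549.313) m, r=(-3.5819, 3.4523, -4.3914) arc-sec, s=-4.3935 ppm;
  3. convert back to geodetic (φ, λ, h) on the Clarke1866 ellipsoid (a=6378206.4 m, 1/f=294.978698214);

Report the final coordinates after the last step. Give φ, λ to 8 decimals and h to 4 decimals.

φ=-65.46500567°, λ=-51.98537809°, h=3509.5009 m

start: φ=-65.470804°, λ=-51.986598°, h=3646.269 m
→ ECEF (a=6378137.000, f=1/298.257223563): X=1636183.5863, Y=-2093210.0859, Z=-5783015.7487
→ Helmert 7p (PV): X=1636623.9560, Y=-2093681.5865, Z=-5782432.0635
→ geod (Bowring, a=6378206.400): φ=-65.46500567°, λ=-51.98537809°, h=3509.5009 m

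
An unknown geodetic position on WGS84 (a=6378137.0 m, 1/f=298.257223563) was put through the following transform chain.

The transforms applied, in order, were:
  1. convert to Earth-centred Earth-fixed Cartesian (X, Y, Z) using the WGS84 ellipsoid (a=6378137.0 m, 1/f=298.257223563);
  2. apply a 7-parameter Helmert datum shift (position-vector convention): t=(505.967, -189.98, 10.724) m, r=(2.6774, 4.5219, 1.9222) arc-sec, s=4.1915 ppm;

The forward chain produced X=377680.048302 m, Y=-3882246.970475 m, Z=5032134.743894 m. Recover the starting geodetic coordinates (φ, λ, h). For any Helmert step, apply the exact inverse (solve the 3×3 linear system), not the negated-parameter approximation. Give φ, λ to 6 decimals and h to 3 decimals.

φ=52.408172°, λ=-84.452711°, h=1923.287 m

start: X=377680.0483, Y=-3882246.9705, Z=5032134.7439 m
→ Helmert⁻¹: X=377026.0049, Y=-3881978.9130, Z=5032161.5829
→ geod (Bowring, a=6378137.000): φ=52.40817200°, λ=-84.45271100°, h=1923.2870 m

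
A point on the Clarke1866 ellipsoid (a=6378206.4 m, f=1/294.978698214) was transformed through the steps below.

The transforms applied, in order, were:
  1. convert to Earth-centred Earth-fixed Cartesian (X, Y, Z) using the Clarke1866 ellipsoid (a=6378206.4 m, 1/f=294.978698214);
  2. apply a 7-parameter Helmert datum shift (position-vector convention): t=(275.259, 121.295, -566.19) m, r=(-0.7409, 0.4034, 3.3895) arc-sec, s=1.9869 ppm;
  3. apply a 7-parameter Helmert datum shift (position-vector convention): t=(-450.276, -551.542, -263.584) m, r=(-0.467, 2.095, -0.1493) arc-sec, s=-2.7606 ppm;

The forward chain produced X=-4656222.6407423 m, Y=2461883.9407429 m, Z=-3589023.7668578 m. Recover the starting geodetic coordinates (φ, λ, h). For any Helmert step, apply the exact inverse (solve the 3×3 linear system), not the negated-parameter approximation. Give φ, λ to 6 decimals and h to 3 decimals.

start: X=-4656222.6407, Y=2461883.9407, Z=-3589023.7669 m
→ Helmert⁻¹: X=-4655750.5489, Y=2462447.0360, Z=-3588811.8026
→ Helmert⁻¹: X=-4655969.0750, Y=2462410.2479, Z=-3588238.7440
→ geod (Bowring, a=6378206.400): φ=-34.44648500°, λ=152.12690400°, h=1816.1610 m

φ=-34.446485°, λ=152.126904°, h=1816.161 m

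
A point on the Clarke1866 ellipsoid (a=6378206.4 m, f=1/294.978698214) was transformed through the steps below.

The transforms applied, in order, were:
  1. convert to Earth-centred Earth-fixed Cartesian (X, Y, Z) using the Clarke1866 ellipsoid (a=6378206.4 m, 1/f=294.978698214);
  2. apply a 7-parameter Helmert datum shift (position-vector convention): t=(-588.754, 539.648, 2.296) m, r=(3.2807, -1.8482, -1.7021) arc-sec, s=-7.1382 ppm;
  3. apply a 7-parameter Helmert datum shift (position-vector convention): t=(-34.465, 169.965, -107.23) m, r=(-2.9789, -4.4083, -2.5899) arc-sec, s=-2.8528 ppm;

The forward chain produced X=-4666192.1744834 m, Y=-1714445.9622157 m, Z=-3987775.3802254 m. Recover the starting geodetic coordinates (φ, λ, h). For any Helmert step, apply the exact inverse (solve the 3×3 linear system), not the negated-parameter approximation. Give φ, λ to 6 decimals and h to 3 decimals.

start: X=-4666192.1745, Y=-1714445.9622, Z=-3987775.3802 m
→ Helmert⁻¹: X=-4666234.7153, Y=-1714621.8194, Z=-3987604.5621
→ Helmert⁻¹: X=-4665700.8412, Y=-1715275.6354, Z=-3987566.2345
→ geod (Bowring, a=6378206.400): φ=-38.92532300°, λ=-159.81479800°, h=3010.3830 m

φ=-38.925323°, λ=-159.814798°, h=3010.383 m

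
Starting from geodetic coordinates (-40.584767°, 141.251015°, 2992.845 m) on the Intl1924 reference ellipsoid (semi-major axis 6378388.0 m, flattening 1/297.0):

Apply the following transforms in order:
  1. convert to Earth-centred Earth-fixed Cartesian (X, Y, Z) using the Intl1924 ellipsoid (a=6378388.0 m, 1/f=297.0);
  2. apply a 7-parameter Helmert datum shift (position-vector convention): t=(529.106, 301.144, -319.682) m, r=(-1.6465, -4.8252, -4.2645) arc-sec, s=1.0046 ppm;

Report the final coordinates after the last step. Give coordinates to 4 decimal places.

X=-3784311.8719 m, Y=3038020.1660 m, Z=-4129966.3709 m

start: φ=-40.584767°, λ=141.251015°, h=2992.845 m
→ ECEF (a=6378388.000, f=1/297.0): X=-3784996.5822, Y=3037670.6798, Z=-4129529.7488
→ Helmert 7p (PV): X=-3784311.8719, Y=3038020.1660, Z=-4129966.3709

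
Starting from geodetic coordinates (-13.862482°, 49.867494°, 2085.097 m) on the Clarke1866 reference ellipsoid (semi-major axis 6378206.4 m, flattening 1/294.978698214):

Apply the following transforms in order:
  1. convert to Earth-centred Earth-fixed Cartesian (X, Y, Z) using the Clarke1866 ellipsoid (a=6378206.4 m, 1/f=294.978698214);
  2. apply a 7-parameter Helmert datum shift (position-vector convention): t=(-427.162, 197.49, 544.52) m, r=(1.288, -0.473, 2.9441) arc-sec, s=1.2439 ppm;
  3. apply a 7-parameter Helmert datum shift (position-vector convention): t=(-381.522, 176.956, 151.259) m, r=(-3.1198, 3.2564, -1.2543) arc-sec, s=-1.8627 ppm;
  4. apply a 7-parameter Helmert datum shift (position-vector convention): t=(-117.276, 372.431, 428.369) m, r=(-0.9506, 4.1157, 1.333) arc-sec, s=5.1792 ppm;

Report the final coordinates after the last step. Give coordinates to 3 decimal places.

X=3992431.024 m, Y=4737734.446 m, Z=-1517700.590 m

start: φ=-13.862482°, λ=49.867494°, h=2085.097 m
→ ECEF (a=6378206.400, f=1/294.978698214): X=3993458.9696, Y=4736927.9179, Z=-1518620.3625
→ Helmert 7p (PV): X=3992972.6454, Y=4737197.7834, Z=-1518038.9945
→ Helmert 7p (PV): X=3992588.5267, Y=4737318.6735, Z=-1518019.5977
→ Helmert 7p (PV): X=3992431.0238, Y=4737734.4464, Z=-1517700.5900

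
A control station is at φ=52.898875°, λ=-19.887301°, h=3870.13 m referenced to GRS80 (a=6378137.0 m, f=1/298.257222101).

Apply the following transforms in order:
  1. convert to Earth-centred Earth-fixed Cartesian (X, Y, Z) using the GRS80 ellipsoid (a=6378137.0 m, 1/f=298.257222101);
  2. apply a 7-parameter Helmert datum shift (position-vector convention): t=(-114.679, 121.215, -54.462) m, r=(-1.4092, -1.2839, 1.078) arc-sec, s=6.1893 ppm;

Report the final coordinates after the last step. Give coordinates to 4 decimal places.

X=3627801.8245 m, Y=-1312212.1915 m, Z=5066858.0673 m

start: φ=52.898875°, λ=-19.887301°, h=3870.130 m
→ ECEF (a=6378137.000, f=1/298.257222101): X=3627918.7292, Y=-1312378.8614, Z=5066849.6206
→ Helmert 7p (PV): X=3627801.8245, Y=-1312212.1915, Z=5066858.0673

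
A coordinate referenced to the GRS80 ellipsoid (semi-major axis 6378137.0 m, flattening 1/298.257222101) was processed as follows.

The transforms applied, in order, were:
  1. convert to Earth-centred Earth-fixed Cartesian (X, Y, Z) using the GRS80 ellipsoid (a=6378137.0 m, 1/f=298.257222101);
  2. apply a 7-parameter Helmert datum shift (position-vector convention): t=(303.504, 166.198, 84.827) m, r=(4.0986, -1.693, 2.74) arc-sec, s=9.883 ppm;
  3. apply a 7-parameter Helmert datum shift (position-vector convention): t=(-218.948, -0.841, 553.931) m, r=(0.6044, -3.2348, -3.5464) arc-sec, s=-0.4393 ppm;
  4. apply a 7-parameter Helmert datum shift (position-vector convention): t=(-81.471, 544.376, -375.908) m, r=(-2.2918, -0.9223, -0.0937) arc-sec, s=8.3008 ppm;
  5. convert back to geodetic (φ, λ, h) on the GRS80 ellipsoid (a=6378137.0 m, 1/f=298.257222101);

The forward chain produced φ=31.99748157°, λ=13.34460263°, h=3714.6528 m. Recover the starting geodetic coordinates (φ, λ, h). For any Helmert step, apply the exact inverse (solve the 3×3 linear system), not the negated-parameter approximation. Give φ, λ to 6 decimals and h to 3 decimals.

start: φ=31.997482°, λ=13.344603°, h=3714.653 m
→ ECEF (a=6378137.000, f=1/298.257222101): X=5271085.1180, Y=1250365.1584, Z=3362162.9316
→ Helmert⁻¹: X=5271137.3019, Y=1249775.4419, Z=3362501.2447
→ Helmert⁻¹: X=5271389.7992, Y=1249877.3162, Z=3361862.4583
→ Helmert⁻¹: X=5271078.3947, Y=1249695.5454, Z=3361676.3105
→ geod (Bowring, a=6378137.000): φ=31.99453100°, λ=13.33772800°, h=3320.2240 m

φ=31.994531°, λ=13.337728°, h=3320.224 m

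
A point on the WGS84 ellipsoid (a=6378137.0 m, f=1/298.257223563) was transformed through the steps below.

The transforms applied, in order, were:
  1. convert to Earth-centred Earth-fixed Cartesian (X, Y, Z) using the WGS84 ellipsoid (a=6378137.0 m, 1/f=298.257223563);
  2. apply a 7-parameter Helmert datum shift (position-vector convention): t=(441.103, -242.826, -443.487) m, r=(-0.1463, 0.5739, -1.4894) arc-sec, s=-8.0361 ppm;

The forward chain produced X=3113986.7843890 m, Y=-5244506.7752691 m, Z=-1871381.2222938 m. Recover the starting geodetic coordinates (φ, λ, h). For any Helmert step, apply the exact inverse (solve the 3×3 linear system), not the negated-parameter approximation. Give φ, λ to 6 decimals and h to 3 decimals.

φ=-17.162383°, λ=-59.301722°, h=3172.632 m

start: X=3113986.7844, Y=-5244506.7753, Z=-1871381.2223 m
→ Helmert⁻¹: X=3113613.7760, Y=-5244282.2832, Z=-1870947.8270
→ geod (Bowring, a=6378137.000): φ=-17.16238300°, λ=-59.30172200°, h=3172.6320 m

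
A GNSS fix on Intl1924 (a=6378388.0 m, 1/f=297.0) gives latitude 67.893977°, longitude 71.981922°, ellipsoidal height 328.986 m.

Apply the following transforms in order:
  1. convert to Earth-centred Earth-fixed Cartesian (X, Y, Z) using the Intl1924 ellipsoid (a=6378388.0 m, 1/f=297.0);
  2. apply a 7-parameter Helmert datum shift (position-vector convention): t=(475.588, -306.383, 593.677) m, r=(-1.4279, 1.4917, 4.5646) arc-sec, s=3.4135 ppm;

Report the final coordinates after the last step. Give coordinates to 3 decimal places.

X=745121.521 m, Y=2289102.190 m, Z=5887686.268 m

start: φ=67.893977°, λ=71.981922°, h=328.986 m
→ ECEF (a=6378388.000, f=1/297.0): X=744651.4785, Y=2289343.5245, Z=5887093.7288
→ Helmert 7p (PV): X=745121.5209, Y=2289102.1897, Z=5887686.2677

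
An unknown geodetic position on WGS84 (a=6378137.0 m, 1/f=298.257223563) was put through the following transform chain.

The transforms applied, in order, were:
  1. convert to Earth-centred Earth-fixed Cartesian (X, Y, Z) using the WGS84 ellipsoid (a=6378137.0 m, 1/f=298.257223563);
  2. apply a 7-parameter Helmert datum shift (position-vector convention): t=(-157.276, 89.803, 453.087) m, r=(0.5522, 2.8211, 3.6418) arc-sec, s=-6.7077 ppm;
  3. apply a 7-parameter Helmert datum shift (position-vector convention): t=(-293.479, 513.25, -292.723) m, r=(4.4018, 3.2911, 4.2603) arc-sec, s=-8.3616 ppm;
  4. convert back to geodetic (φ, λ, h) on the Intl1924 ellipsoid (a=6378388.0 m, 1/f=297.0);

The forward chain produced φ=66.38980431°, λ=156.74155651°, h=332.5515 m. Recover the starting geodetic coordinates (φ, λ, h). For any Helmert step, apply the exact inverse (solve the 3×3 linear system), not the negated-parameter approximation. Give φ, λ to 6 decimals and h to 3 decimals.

φ=66.391889°, λ=156.746423°, h=194.002 m

start: φ=66.389804°, λ=156.741557°, h=332.551 m
→ ECEF (a=6378388.000, f=1/297.0): X=-2353789.3151, Y=1011678.6208, Z=5821929.5700
→ Helmert⁻¹: X=-2353587.5238, Y=1011346.6871, Z=5822211.8407
→ Helmert⁻¹: X=-2353507.8029, Y=1011320.8065, Z=5821762.9080
→ geod (Bowring, a=6378137.000): φ=66.39188900°, λ=156.74642300°, h=194.0020 m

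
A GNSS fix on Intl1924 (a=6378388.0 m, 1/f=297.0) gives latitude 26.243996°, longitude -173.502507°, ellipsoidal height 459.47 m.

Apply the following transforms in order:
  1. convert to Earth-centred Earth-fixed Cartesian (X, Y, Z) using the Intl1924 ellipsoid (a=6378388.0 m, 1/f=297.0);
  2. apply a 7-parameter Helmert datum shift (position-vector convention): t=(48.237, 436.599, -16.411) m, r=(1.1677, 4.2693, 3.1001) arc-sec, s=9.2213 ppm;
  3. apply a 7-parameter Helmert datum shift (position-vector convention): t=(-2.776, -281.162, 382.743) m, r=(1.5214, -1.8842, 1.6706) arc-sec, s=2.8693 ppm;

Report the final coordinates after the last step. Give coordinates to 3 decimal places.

start: φ=26.243996°, λ=-173.502507°, h=459.470 m
→ ECEF (a=6378388.000, f=1/297.0): X=-5688300.6230, Y=-647847.8681, Z=2803574.5118
→ Helmert 7p (PV): X=-5688237.0731, Y=-647518.6090, Z=2803698.0242
→ Helmert 7p (PV): X=-5688276.5374, Y=-647868.3798, Z=2804032.0744

X=-5688276.537 m, Y=-647868.380 m, Z=2804032.074 m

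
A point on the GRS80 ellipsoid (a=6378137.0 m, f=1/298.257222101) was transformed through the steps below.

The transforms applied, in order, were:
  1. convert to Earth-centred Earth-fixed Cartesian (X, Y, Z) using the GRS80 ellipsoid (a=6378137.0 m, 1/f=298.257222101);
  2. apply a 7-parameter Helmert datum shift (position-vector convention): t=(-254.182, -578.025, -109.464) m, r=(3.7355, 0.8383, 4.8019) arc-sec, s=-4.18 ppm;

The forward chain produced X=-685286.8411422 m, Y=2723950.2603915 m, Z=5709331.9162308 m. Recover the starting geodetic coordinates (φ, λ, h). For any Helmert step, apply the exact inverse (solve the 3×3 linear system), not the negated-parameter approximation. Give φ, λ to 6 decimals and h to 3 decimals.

start: X=-685286.8411, Y=2723950.2604, Z=5709331.9162 m
→ Helmert⁻¹: X=-684995.2960, Y=2724659.0195, Z=5709413.1177
→ geod (Bowring, a=6378137.000): φ=63.95155600°, λ=104.11203100°, h=2301.3760 m

φ=63.951556°, λ=104.112031°, h=2301.376 m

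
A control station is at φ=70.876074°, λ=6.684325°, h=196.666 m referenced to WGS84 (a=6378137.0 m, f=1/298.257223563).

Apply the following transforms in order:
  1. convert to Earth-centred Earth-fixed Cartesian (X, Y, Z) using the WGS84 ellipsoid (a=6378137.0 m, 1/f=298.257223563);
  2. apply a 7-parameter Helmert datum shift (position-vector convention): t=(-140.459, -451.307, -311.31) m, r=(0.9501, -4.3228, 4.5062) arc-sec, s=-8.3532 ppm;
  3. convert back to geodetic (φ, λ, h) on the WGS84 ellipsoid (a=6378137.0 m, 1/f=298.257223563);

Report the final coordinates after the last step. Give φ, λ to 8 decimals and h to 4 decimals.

φ=70.87800375°, λ=6.67341781°, h=-213.1978 m

start: φ=70.876074°, λ=6.684325°, h=196.666 m
→ ECEF (a=6378137.000, f=1/298.257223563): X=2081646.4599, Y=243959.9194, Z=6003951.8543
→ Helmert 7p (PV): X=2081357.4559, Y=243524.3960, Z=6003635.1416
→ geod (Bowring, a=6378137.000): φ=70.87800375°, λ=6.67341781°, h=-213.1978 m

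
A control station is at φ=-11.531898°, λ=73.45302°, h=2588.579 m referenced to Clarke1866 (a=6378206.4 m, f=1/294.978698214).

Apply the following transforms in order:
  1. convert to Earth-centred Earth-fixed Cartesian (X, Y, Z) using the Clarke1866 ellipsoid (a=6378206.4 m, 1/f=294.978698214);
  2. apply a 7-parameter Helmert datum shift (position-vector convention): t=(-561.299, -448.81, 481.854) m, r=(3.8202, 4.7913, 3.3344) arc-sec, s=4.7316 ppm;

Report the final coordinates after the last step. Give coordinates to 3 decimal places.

start: φ=-11.531898°, λ=73.453020°, h=2588.579 m
→ ECEF (a=6378206.400, f=1/294.978698214): X=1780816.3733, Y=5993883.3154, Z=-1267147.4398
→ Helmert 7p (PV): X=1780137.1705, Y=5993515.1229, Z=-1266601.9357

X=1780137.170 m, Y=5993515.123 m, Z=-1266601.936 m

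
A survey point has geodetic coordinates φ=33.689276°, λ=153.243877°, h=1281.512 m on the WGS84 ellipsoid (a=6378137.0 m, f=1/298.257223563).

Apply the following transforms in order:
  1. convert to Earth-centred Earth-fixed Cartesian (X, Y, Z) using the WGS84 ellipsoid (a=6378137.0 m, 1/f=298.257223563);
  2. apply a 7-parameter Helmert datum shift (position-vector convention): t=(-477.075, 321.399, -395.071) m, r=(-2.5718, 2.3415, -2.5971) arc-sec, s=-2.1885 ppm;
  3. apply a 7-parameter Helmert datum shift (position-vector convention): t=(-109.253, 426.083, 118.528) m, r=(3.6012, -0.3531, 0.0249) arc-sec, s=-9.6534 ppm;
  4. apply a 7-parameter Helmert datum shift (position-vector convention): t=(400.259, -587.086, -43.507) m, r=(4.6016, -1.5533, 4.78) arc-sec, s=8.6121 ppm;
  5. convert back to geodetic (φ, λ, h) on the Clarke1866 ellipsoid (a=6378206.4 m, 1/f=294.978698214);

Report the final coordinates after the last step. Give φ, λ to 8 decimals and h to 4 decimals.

φ=33.68847564°, λ=153.24473803°, h=1285.6627 m

start: φ=33.689276°, λ=153.243877°, h=1281.512 m
→ ECEF (a=6378137.000, f=1/298.257223563): X=-4744605.7313, Y=2392114.0539, Z=3518532.1926
→ Helmert 7p (PV): X=-4745002.3615, Y=2392533.8279, Z=3518153.4557
→ Helmert 7p (PV): X=-4745072.1205, Y=2392874.8188, Z=3518271.6699
→ Helmert 7p (PV): X=-4744794.6747, Y=2392119.8863, Z=3518276.1125
→ geod (Bowring, a=6378206.400): φ=33.68847564°, λ=153.24473803°, h=1285.6627 m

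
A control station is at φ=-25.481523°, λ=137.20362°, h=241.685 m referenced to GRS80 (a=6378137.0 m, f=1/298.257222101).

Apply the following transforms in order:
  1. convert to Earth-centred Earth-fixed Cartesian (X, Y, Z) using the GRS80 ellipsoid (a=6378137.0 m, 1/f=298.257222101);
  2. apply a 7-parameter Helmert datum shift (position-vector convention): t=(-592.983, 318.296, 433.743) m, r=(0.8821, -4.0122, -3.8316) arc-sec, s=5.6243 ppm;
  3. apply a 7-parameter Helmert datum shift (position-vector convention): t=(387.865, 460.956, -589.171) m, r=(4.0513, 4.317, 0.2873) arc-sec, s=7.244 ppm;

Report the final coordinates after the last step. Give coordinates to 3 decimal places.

X=-4227818.203 m, Y=3915292.199 m, Z=-2727517.528 m

start: φ=-25.481523°, λ=137.203620°, h=241.685 m
→ ECEF (a=6378137.000, f=1/298.257222101): X=-4227621.9169, Y=3914324.7019, Z=-2727426.8937
→ Helmert 7p (PV): X=-4228112.9106, Y=3914755.2105, Z=-2727073.9856
→ Helmert 7p (PV): X=-4227818.2033, Y=3915292.1993, Z=-2727517.5277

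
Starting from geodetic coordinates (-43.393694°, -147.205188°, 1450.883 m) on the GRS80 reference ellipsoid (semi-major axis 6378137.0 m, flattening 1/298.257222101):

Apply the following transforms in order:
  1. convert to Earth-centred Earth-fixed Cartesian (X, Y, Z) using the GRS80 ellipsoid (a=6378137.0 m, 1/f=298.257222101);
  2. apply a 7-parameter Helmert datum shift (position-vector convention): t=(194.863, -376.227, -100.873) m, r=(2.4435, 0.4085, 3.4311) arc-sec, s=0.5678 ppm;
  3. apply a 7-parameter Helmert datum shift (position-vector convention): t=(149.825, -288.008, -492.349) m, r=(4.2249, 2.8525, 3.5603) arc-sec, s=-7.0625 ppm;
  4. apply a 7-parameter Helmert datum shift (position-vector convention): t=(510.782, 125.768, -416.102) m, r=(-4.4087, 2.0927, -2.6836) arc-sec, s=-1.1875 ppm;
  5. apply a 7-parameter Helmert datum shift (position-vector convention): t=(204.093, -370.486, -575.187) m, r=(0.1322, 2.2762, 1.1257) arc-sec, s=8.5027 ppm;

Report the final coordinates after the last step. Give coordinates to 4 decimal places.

start: φ=-43.393694°, λ=-147.205188°, h=1450.883 m
→ ECEF (a=6378137.000, f=1/298.257222101): X=-3903036.1720, Y=-2514835.0072, Z=-4360383.7796
→ Helmert 7p (PV): X=-3902810.3279, Y=-2515225.9320, Z=-4360509.1904
→ Helmert 7p (PV): X=-3902649.8271, Y=-2515474.2262, Z=-4360968.2893
→ Helmert 7p (PV): X=-3902211.3832, Y=-2515387.9070, Z=-4361285.8519
→ Helmert 7p (PV): X=-3902074.8702, Y=-2515798.2820, Z=-4361856.6713

X=-3902074.8702 m, Y=-2515798.2820 m, Z=-4361856.6713 m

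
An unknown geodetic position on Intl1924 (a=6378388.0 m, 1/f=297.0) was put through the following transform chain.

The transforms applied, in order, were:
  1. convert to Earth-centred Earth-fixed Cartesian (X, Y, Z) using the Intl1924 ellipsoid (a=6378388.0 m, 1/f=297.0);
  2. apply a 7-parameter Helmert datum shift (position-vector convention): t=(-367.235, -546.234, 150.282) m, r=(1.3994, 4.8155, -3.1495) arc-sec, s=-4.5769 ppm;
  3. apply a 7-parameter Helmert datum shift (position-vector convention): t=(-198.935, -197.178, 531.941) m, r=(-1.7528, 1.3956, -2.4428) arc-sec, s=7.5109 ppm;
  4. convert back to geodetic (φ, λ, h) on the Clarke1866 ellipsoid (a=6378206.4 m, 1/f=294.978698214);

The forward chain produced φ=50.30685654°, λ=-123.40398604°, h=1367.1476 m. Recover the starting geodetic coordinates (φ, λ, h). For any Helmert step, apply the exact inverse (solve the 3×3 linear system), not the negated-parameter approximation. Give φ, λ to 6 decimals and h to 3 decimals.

start: φ=50.306857°, λ=-123.403986°, h=1367.148 m
→ ECEF (a=6378206.400, f=1/294.978698214): X=-2247666.2927, Y=-3408248.8919, Z=4885506.4190
→ Helmert⁻¹: X=-2247443.1667, Y=-3408094.2440, Z=4884893.6200
→ Helmert⁻¹: X=-2247148.2256, Y=-3407564.7779, Z=4884736.3513
→ geod (Bowring, a=6378388.000): φ=50.30706300°, λ=-123.40320200°, h=-40.5610 m

φ=50.307063°, λ=-123.403202°, h=-40.561 m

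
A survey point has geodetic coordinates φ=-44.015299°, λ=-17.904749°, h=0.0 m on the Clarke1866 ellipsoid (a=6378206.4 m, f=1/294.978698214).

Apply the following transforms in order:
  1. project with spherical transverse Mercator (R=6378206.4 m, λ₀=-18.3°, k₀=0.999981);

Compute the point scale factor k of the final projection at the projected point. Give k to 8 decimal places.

0.99999331

start: φ=-44.015299°, λ=-17.904749°, h=0.000 m
→ into tm (λ₀=-18.3°): φ=-44.01529900°, λ−λ₀=0.39525100°
scale k = 0.99999331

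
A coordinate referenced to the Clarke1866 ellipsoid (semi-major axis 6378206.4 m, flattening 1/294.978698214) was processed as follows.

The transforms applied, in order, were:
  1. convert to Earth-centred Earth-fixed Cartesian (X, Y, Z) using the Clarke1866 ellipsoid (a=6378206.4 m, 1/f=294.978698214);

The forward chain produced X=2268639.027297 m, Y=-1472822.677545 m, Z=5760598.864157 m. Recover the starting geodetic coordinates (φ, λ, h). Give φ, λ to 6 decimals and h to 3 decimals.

φ=64.997644°, λ=-32.992028°, h=3521.322 m

start: X=2268639.0273, Y=-1472822.6775, Z=5760598.8642 m
→ geod (Bowring, a=6378206.400): φ=64.99764400°, λ=-32.99202800°, h=3521.3220 m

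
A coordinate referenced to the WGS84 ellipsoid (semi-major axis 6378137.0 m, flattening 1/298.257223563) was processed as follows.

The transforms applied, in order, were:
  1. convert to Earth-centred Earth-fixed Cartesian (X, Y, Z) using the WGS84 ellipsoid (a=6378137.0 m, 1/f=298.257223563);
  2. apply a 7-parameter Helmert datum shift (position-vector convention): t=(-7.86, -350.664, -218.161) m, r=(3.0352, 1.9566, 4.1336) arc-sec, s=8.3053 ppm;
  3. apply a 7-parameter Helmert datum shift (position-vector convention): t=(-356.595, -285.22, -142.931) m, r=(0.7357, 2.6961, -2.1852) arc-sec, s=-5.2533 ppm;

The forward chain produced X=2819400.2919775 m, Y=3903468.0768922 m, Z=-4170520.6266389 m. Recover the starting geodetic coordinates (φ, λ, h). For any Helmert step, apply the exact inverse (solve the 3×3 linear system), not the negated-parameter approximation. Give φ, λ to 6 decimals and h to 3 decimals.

φ=-41.080233°, λ=54.159074°, h=1538.264 m

start: X=2819400.2920, Y=3903468.0769, Z=-4170520.6266 m
→ Helmert⁻¹: X=2819784.8540, Y=3903788.8030, Z=-4170376.6704
→ Helmert⁻¹: X=2819887.0895, Y=3903989.1669, Z=-4170154.5736
→ geod (Bowring, a=6378137.000): φ=-41.08023300°, λ=54.15907400°, h=1538.2640 m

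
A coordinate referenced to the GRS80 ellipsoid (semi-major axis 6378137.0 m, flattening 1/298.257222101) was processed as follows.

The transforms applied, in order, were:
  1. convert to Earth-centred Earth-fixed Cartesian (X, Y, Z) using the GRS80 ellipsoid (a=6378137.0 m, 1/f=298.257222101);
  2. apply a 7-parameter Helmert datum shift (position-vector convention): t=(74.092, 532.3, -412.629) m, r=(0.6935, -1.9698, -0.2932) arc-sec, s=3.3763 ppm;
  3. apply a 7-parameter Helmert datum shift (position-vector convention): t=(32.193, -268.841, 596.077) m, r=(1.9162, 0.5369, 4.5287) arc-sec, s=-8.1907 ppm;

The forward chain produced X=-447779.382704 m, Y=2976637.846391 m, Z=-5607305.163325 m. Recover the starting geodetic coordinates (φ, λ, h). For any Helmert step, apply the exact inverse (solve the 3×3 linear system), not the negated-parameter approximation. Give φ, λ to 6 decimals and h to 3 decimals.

start: X=-447779.3827, Y=2976637.8464, Z=-5607305.1633 m
→ Helmert⁻¹: X=-447735.2864, Y=2976888.8028, Z=-5607975.9941
→ Helmert⁻¹: X=-447865.6486, Y=2976326.9635, Z=-5607550.1622
→ geod (Bowring, a=6378137.000): φ=-61.93546000°, λ=98.55743400°, h=2737.0910 m

φ=-61.935460°, λ=98.557434°, h=2737.091 m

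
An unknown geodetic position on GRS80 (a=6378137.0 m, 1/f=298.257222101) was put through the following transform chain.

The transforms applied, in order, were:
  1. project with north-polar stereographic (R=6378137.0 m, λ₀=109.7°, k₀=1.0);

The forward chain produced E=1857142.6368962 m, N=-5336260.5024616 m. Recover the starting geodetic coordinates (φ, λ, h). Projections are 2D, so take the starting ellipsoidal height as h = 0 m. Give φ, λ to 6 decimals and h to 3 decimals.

start: E=1857142.6369, N=-5336260.5025 m
→ stereo⁻¹: φ=42.21961300°, λ=128.88908400°

φ=42.219613°, λ=128.889084°, h=0.000 m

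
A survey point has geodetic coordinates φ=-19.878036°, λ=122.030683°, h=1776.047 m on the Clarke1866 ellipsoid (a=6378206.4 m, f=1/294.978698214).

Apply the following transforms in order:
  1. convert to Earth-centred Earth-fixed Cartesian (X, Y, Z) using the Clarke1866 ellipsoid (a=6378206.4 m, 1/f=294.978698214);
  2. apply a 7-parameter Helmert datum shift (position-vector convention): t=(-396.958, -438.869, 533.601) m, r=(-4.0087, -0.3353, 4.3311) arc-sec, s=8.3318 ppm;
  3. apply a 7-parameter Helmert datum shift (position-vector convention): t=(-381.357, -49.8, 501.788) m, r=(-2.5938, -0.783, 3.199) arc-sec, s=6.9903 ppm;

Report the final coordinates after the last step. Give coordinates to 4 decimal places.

X=-3184409.1000 m, Y=5087856.0774 m, Z=-2154657.5177 m

start: φ=-19.878036°, λ=122.030683°, h=1776.047 m
→ ECEF (a=6378206.400, f=1/294.978698214): X=-3183407.9322, Y=5088452.0017, Z=-2155479.7462
→ Helmert 7p (PV): X=-3183934.7568, Y=5087946.7921, Z=-2155068.1726
→ Helmert 7p (PV): X=-3184409.1000, Y=5087856.0774, Z=-2154657.5177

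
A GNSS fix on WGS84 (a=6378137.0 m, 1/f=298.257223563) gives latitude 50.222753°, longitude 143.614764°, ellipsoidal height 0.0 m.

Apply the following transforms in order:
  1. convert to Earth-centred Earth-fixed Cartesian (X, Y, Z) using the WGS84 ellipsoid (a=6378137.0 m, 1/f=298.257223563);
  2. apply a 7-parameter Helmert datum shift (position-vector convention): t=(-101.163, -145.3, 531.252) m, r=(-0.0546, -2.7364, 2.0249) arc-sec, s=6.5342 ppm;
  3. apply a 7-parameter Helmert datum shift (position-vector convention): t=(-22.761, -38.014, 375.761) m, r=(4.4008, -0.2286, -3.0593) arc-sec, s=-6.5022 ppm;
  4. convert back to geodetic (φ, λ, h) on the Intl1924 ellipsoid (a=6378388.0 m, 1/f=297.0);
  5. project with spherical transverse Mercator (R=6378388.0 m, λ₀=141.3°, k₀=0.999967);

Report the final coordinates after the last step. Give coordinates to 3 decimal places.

E=165159.676 m, N=5594060.208 m

start: φ=50.222753°, λ=143.614764°, h=0.000 m
→ ECEF (a=6378137.000, f=1/298.257223563): X=-3291717.4091, Y=2425554.3639, Z=4878678.5054
→ Helmert 7p (PV): X=-3291928.6157, Y=2425393.8894, Z=4879197.3239
→ Helmert 7p (PV): X=-3291899.4065, Y=2425284.8299, Z=4879589.4581
→ geod (Bowring, a=6378388.000): φ=50.22889262°, λ=143.61931744°, h=494.4820 m
→ tm (R=6378388.0, λ₀=141.3°): E=165159.6760, N=5594060.2080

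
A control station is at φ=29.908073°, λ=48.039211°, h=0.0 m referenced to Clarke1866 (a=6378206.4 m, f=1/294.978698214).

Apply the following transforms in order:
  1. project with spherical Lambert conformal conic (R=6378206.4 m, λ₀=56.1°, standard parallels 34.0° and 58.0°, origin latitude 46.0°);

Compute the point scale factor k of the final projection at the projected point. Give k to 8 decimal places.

1.01659022

start: φ=29.908073°, λ=48.039211°, h=0.000 m
→ into lcc (λ₀=56.1°): φ=29.90807300°, λ−λ₀=-8.06078900°
scale k = 1.01659022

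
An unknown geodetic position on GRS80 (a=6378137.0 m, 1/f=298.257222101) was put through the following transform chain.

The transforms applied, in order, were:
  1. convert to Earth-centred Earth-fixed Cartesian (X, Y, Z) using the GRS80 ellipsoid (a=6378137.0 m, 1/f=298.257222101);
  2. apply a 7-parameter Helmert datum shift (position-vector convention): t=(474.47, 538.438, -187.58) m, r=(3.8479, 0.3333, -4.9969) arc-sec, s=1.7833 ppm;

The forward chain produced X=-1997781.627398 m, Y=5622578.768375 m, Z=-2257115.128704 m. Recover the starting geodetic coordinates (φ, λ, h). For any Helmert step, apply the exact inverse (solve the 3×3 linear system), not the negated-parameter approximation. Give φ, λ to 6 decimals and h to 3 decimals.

start: X=-1997781.6274, Y=5622578.7684, Z=-2257115.1287 m
→ Helmert⁻¹: X=-1998385.0820, Y=5621939.7872, Z=-2257031.6312
→ geod (Bowring, a=6378137.000): φ=-20.84826500°, λ=109.56835900°, h=3732.1440 m

φ=-20.848265°, λ=109.568359°, h=3732.144 m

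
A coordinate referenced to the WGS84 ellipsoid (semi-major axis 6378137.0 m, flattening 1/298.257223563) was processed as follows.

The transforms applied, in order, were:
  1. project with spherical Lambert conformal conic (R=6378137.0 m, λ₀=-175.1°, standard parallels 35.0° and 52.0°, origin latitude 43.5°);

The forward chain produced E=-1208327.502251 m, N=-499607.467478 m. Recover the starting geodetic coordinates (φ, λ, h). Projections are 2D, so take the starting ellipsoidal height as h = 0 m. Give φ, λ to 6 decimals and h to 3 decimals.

start: E=-1208327.5023, N=-499607.4675 m
→ lcc⁻¹: φ=38.04657000°, λ=170.96348700°

φ=38.046570°, λ=170.963487°, h=0.000 m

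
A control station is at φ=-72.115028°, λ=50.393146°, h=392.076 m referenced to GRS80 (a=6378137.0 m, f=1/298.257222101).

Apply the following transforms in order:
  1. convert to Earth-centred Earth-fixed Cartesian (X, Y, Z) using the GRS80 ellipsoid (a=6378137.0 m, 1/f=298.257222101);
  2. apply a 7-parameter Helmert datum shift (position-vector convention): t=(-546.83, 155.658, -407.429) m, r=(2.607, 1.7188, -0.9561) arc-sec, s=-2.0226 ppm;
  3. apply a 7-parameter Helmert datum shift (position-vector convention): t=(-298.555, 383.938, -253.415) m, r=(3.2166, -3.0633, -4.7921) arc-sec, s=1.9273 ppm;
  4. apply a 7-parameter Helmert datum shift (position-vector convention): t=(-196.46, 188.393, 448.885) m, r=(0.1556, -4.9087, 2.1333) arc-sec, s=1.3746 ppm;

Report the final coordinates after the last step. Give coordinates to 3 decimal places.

start: φ=-72.115028°, λ=50.393146°, h=392.076 m
→ ECEF (a=6378137.000, f=1/298.257222101): X=1252627.5625, Y=1513797.8725, Z=-6048013.5688
→ Helmert 7p (PV): X=1252034.8180, Y=1514021.1036, Z=-6048400.0702
→ Helmert 7p (PV): X=1251863.6778, Y=1514473.1934, Z=-6048622.9374
→ Helmert 7p (PV): X=1251797.2207, Y=1514681.1785, Z=-6048151.4324

X=1251797.221 m, Y=1514681.179 m, Z=-6048151.432 m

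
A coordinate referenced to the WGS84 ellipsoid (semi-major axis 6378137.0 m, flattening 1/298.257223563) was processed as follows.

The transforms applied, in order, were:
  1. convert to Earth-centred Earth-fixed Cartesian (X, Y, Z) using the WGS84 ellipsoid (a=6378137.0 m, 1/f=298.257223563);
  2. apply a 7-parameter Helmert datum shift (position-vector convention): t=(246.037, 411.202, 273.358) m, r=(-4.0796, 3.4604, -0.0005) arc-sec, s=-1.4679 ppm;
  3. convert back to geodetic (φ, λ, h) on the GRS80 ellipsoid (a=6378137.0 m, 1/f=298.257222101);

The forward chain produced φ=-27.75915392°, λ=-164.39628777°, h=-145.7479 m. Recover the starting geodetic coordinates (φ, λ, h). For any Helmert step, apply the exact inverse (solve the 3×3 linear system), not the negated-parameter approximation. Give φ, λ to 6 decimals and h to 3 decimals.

start: φ=-27.759154°, λ=-164.396288°, h=-145.748 m
→ ECEF (a=6378137.000, f=1/298.257222101): X=-5439912.6592, Y=-1519230.8438, Z=-2952845.2890
→ Helmert⁻¹: X=-5440117.1331, Y=-1519585.8791, Z=-2953244.3030
→ geod (Bowring, a=6378137.000): φ=-27.76111100°, λ=-164.39337700°, h=298.8860 m

φ=-27.761111°, λ=-164.393377°, h=298.886 m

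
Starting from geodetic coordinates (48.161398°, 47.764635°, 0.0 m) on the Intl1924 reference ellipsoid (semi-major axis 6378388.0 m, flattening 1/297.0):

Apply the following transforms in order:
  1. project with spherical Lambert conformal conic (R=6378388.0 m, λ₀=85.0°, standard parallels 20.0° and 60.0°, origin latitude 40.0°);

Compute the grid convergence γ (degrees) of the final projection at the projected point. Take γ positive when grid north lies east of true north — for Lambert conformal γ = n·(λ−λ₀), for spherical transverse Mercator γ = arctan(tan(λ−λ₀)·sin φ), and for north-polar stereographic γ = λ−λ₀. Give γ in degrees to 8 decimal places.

start: φ=48.161398°, λ=47.764635°, h=0.000 m
→ into lcc (λ₀=85.0°): φ=48.16139800°, λ−λ₀=-37.23536500°
convergence γ = -24.45759017°

-24.45759017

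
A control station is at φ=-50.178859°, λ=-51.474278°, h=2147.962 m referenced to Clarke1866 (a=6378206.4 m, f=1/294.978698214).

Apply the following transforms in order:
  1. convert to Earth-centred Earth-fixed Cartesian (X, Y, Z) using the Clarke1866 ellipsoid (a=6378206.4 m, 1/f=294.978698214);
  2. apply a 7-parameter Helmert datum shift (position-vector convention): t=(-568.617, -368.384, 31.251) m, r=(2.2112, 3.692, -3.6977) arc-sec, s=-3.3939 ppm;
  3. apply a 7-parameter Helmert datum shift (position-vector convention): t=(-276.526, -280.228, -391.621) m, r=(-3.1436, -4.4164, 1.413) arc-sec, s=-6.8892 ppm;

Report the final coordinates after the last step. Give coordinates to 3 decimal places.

X=2549194.396 m, Y=-3203608.549 m, Z=-4877285.475 m

start: φ=-50.178859°, λ=-51.474278°, h=2147.962 m
→ ECEF (a=6378206.400, f=1/294.978698214): X=2550084.1040, Y=-3202942.5780, Z=-4876998.6798
→ Helmert 7p (PV): X=2549362.1187, Y=-3203293.5244, Z=-4877030.8575
→ Helmert 7p (PV): X=2549194.3963, Y=-3203608.5486, Z=-4877285.4750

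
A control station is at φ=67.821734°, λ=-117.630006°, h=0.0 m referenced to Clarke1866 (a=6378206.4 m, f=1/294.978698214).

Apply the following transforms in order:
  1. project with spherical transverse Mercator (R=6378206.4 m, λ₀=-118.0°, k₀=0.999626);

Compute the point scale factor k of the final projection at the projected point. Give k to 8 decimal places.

0.99962897

start: φ=67.821734°, λ=-117.630006°, h=0.000 m
→ into tm (λ₀=-118.0°): φ=67.82173400°, λ−λ₀=0.36999400°
scale k = 0.99962897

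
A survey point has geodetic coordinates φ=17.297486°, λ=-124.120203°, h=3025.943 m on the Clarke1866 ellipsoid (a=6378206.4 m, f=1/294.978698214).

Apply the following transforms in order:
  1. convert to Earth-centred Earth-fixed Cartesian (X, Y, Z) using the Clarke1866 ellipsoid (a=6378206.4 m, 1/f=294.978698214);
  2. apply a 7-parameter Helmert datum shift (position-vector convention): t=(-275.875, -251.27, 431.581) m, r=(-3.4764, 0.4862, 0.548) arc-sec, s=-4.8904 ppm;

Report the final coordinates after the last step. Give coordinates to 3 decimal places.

X=-3418810.590 m, Y=-5045576.582 m, Z=1885593.689 m

start: φ=17.297486°, λ=-124.120203°, h=3025.943 m
→ ECEF (a=6378206.400, f=1/294.978698214): X=-3418569.2810, Y=-5045372.6744, Z=1885078.2341
→ Helmert 7p (PV): X=-3418810.5900, Y=-5045576.5817, Z=1885593.6890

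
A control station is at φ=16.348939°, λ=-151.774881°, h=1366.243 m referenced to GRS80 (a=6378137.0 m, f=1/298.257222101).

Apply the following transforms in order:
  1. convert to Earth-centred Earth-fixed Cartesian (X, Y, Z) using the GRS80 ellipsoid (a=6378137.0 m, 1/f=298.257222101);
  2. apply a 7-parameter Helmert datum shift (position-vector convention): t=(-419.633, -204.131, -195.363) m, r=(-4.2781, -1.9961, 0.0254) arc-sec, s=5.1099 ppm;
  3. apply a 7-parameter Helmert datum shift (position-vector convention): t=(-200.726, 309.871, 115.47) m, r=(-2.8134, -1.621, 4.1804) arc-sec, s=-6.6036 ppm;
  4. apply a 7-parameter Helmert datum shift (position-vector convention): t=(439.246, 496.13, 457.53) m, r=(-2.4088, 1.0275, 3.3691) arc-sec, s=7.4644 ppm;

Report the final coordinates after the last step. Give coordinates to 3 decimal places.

X=-5395233.986 m, Y=-2895407.111 m, Z=1784651.812 m

start: φ=16.348939°, λ=-151.774881°, h=1366.243 m
→ ECEF (a=6378137.000, f=1/298.257222101): X=-5395104.6116, Y=-2895875.7174, Z=1784197.8739
→ Helmert 7p (PV): X=-5395568.7229, Y=-2896058.3045, Z=1784019.4804
→ Helmert 7p (PV): X=-5395689.1445, Y=-2895814.3277, Z=1784120.2681
→ Helmert 7p (PV): X=-5395233.9863, Y=-2895407.1109, Z=1784651.8122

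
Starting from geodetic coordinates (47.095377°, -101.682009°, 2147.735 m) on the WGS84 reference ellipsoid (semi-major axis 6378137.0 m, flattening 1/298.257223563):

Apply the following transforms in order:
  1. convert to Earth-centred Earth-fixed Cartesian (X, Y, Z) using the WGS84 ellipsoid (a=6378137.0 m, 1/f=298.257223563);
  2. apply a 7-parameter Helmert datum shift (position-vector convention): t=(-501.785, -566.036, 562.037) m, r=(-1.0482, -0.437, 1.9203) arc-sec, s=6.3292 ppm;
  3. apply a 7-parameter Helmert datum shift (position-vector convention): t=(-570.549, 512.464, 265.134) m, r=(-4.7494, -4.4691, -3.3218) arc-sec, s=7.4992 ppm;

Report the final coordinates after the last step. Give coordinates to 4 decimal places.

start: φ=47.095377°, λ=-101.682009°, h=2147.735 m
→ ECEF (a=6378137.000, f=1/298.257223563): X=-881068.4298, Y=-4261256.3492, Z=4650562.9066
→ Helmert 7p (PV): X=-881545.9722, Y=-4261833.9247, Z=4651174.1664
→ Helmert 7p (PV): X=-882292.5443, Y=-4261232.1265, Z=4651553.2126

X=-882292.5443 m, Y=-4261232.1265 m, Z=4651553.2126 m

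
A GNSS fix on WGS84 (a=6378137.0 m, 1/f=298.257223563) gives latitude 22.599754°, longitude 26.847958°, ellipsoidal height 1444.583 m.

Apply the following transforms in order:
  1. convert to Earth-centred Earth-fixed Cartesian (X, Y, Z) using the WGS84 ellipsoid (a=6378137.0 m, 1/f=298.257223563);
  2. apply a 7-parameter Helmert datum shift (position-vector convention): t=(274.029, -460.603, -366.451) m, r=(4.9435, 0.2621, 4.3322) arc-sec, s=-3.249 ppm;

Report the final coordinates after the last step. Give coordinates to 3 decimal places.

X=5257645.968 m, Y=2660833.560 m, Z=2436096.836 m

start: φ=22.599754°, λ=26.847958°, h=1444.583 m
→ ECEF (a=6378137.000, f=1/298.257223563): X=5257441.8190, Y=2661250.7804, Z=2436414.1020
→ Helmert 7p (PV): X=5257645.9682, Y=2660833.5604, Z=2436096.8359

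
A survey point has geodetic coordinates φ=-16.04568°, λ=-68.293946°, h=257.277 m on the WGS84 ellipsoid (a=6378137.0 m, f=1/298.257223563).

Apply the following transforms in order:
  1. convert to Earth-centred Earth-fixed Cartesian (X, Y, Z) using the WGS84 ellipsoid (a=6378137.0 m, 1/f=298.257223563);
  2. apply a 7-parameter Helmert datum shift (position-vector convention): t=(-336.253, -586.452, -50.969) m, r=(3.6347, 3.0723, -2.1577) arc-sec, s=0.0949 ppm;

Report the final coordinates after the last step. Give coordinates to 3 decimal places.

start: φ=-16.045680°, λ=-68.293946°, h=257.277 m
→ ECEF (a=6378137.000, f=1/298.257223563): X=2267693.2918, Y=-5696709.4190, Z=-1751657.6417
→ Helmert 7p (PV): X=2267271.5709, Y=-5697289.2667, Z=-1751842.9388

X=2267271.571 m, Y=-5697289.267 m, Z=-1751842.939 m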